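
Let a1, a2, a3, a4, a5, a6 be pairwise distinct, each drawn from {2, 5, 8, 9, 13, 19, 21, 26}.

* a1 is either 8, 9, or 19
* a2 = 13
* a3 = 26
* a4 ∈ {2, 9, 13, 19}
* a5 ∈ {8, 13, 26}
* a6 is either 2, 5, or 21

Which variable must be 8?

a2 has just one choice, so a2 = 13. So a4, a5 can't be 13.
That leaves a3 = 26. Eliminate 26 elsewhere: a5.
So 8 goes to a5.

a5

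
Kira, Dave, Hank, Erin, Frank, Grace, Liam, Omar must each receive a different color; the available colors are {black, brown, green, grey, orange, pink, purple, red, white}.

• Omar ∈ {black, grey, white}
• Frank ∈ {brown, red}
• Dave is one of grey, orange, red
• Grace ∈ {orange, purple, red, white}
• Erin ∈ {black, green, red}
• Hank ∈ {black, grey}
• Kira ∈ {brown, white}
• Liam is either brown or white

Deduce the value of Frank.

The 8 variables together cover exactly {black, brown, green, grey, orange, purple, red, white} — 8 values for 8 variables — and green appears only in Erin's list, so Erin = green.
Among the 7 still-open variables, purple fits only Grace (and all 7 values in {black, brown, grey, orange, purple, red, white} must be used), so Grace = purple.
Among the 6 still-open variables, orange fits only Dave (and all 6 values in {black, brown, grey, orange, red, white} must be used), so Dave = orange.
The 5 still-open variables draw from only 5 values {black, brown, grey, red, white}, so each is used; only Frank can be red, hence Frank = red.

red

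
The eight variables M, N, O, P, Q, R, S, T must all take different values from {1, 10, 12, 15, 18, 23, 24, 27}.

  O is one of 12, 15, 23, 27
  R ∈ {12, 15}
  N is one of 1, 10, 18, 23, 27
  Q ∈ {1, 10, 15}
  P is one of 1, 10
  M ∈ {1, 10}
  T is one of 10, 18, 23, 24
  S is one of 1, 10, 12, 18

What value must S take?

The 8 variables together cover exactly {1, 10, 12, 15, 18, 23, 24, 27} — 8 values for 8 variables — and 24 appears only in T's list, so T = 24.
The 2 variables M and P are confined to {1, 10}, which locks those values in; drop them from N, Q, S.
Q has just one choice, so Q = 15. So O, R can't be 15.
R has just one choice, so R = 12. So O, S can't be 12.
So S = 18.

18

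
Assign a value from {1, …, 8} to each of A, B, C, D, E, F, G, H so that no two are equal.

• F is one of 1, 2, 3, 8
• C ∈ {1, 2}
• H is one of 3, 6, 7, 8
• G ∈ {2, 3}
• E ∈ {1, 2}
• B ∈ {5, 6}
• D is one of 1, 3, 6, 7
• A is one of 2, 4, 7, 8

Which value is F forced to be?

The 8 variables draw from only 8 values {1, 2, 3, 4, 5, 6, 7, 8}, so each is used; only A can be 4, hence A = 4.
The 7 still-open variables together cover exactly {1, 2, 3, 5, 6, 7, 8} — 7 values for 7 variables — and 5 appears only in B's list, so B = 5.
C and E between them cover only {1, 2} — a naked pair. Remove those values from D, F, G.
That leaves G = 3. So D, F, H can't be 3.
So F = 8.

8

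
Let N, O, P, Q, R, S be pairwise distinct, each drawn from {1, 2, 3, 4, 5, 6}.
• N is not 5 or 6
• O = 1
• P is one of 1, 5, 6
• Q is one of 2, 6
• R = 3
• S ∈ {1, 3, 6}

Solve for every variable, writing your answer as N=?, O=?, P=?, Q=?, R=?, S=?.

O has just one choice, so O = 1. So N, P, S can't be 1.
That leaves R = 3. So N, S can't be 3.
S must be 6 (only option left). Remove 6 from P, Q.
P must be 5 (only option left).
Q's domain is down to {2}, so Q = 2. Strike 2 from N.
That leaves N = 4.

N=4, O=1, P=5, Q=2, R=3, S=6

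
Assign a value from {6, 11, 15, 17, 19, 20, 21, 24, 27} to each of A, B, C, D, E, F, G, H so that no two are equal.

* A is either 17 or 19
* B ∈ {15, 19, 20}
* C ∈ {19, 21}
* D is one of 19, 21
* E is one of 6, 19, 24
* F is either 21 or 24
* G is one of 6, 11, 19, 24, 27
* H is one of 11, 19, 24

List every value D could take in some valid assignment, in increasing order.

C and D between them cover only {19, 21} — a naked pair. Remove those values from A, B, E, F, G, H.
A's domain is down to {17}, so A = 17.
F has just one choice, so F = 24. Strike 24 from E, G, H.
H has just one choice, so H = 11. Eliminate 11 elsewhere: G.
E must be 6 (only option left). Strike 6 from G.
G must be 27 (only option left).
No further eliminations apply; D can still be any of 19, 21.

19, 21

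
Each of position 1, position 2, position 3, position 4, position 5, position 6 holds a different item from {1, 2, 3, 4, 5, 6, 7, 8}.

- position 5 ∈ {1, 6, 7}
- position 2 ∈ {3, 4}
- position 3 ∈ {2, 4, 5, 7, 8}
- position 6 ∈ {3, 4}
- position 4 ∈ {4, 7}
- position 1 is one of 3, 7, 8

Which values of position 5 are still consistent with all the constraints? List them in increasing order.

position 2 and position 6 between them cover only {3, 4} — a naked pair. Remove those values from position 1, position 3, position 4.
position 4 has just one choice, so position 4 = 7. Remove 7 from position 1, position 3, position 5.
position 1 must be 8 (only option left). Remove 8 from position 3.
No further eliminations apply; position 5 can still be any of 1, 6.

1, 6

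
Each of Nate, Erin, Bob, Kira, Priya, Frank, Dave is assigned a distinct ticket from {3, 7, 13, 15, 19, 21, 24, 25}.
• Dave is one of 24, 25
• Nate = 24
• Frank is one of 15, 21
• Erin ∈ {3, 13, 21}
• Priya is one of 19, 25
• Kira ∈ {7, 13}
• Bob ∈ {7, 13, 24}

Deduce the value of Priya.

Nate has just one choice, so Nate = 24. So Bob, Dave can't be 24.
Dave has just one choice, so Dave = 25. Remove 25 from Priya.
So Priya = 19.

19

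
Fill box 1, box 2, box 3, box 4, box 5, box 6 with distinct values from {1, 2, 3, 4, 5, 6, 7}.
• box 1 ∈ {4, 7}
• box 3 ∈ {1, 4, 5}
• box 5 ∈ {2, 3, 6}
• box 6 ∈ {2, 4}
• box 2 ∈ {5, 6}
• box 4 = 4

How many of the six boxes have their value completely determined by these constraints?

box 4 has just one choice, so box 4 = 4. Strike 4 from box 1, box 3, box 6.
box 6 must be 2 (only option left). So box 5 can't be 2.
box 1 has just one choice, so box 1 = 7.
Determined: box 1=7, box 4=4, box 6=2. The other boxes each still have more than one consistent value. That makes 3.

3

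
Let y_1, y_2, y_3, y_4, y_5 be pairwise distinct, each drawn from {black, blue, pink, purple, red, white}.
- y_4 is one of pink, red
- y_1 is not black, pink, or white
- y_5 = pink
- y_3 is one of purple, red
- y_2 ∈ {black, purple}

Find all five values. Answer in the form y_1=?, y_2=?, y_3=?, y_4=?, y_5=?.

y_5 must be pink (only option left). So y_4 can't be pink.
y_4 must be red (only option left). Eliminate red elsewhere: y_1, y_3.
y_3's domain is down to {purple}, so y_3 = purple. So y_1, y_2 can't be purple.
That leaves y_1 = blue.
y_2 must be black (only option left).

y_1=blue, y_2=black, y_3=purple, y_4=red, y_5=pink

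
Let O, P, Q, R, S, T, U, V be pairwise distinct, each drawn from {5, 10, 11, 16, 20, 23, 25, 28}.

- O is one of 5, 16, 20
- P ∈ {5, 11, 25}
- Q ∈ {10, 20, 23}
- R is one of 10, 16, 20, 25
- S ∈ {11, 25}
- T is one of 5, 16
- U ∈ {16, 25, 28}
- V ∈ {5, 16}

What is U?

The 8 variables together cover exactly {5, 10, 11, 16, 20, 23, 25, 28} — 8 values for 8 variables — and 23 appears only in Q's list, so Q = 23.
Among the 7 still-open variables, 10 fits only R (and all 7 values in {5, 10, 11, 16, 20, 25, 28} must be used), so R = 10.
The 6 still-open variables together cover exactly {5, 11, 16, 20, 25, 28} — 6 values for 6 variables — and 20 appears only in O's list, so O = 20.
The 5 still-open variables draw from only 5 values {5, 11, 16, 25, 28}, so each is used; only U can be 28, hence U = 28.

28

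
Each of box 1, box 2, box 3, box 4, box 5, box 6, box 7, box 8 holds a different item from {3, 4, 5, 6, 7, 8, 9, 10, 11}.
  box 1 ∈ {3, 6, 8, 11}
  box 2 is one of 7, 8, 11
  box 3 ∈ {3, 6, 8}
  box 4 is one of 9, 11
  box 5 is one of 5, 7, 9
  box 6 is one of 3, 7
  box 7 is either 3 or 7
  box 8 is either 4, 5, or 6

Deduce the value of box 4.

9

Among the 8 variables, 4 fits only box 8 (and all 8 values in {3, 4, 5, 6, 7, 8, 9, 11} must be used), so box 8 = 4.
Among the 7 still-open variables, 5 fits only box 5 (and all 7 values in {3, 5, 6, 7, 8, 9, 11} must be used), so box 5 = 5.
Among the 6 still-open variables, 9 fits only box 4 (and all 6 values in {3, 6, 7, 8, 9, 11} must be used), so box 4 = 9.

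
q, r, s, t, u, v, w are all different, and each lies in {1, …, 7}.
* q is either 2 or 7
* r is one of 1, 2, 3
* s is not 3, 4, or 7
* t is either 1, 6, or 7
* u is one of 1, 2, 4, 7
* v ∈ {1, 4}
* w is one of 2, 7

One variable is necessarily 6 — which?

t

Among the 7 variables, 3 fits only r (and all 7 values in {1, 2, 3, 4, 5, 6, 7} must be used), so r = 3.
The 6 still-open variables together cover exactly {1, 2, 4, 5, 6, 7} — 6 values for 6 variables — and 5 appears only in s's list, so s = 5.
Among the 5 still-open variables, 6 fits only t (and all 5 values in {1, 2, 4, 6, 7} must be used), so t = 6.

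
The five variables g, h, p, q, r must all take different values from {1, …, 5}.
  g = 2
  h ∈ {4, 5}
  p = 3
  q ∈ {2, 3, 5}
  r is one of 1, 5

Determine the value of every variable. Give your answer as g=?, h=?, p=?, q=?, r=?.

g=2, h=4, p=3, q=5, r=1

g's domain is down to {2}, so g = 2. Strike 2 from q.
That leaves p = 3. Eliminate 3 elsewhere: q.
q has just one choice, so q = 5. Eliminate 5 elsewhere: h, r.
r has just one choice, so r = 1.
h's domain is down to {4}, so h = 4.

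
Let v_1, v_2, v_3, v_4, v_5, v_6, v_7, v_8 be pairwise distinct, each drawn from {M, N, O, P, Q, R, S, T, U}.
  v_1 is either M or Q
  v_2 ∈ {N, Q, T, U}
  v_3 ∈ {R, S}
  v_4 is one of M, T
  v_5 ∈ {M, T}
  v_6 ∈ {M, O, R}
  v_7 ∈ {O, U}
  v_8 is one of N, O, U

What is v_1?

The 8 variables draw from only 8 values {M, N, O, Q, R, S, T, U}, so each is used; only v_3 can be S, hence v_3 = S.
The 7 still-open variables together cover exactly {M, N, O, Q, R, T, U} — 7 values for 7 variables — and R appears only in v_6's list, so v_6 = R.
The 2 variables v_4 and v_5 are confined to {M, T}, which locks those values in; drop them from v_1, v_2.
So v_1 = Q.

Q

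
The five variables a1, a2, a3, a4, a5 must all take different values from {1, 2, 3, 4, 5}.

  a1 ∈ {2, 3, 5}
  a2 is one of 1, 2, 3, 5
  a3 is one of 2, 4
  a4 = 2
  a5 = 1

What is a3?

a4 has just one choice, so a4 = 2. So a1, a2, a3 can't be 2.
So a3 = 4.

4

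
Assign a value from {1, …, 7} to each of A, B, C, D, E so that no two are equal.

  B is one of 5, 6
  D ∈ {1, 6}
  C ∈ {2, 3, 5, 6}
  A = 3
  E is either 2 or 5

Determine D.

A's domain is down to {3}, so A = 3. Strike 3 from C.
The 4 still-open variables draw from only 4 values {1, 2, 5, 6}, so each is used; only D can be 1, hence D = 1.

1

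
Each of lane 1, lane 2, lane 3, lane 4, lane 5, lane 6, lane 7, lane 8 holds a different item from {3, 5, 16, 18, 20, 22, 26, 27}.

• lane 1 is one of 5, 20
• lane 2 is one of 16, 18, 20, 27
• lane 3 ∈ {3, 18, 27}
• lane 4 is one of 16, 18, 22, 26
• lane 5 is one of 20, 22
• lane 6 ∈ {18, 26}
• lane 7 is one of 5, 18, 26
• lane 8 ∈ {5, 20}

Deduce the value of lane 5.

22

Among the 8 variables, 3 fits only lane 3 (and all 8 values in {3, 5, 16, 18, 20, 22, 26, 27} must be used), so lane 3 = 3.
Among the 7 still-open variables, 27 fits only lane 2 (and all 7 values in {5, 16, 18, 20, 22, 26, 27} must be used), so lane 2 = 27.
The 6 still-open variables together cover exactly {5, 16, 18, 20, 22, 26} — 6 values for 6 variables — and 16 appears only in lane 4's list, so lane 4 = 16.
The 5 still-open variables draw from only 5 values {5, 18, 20, 22, 26}, so each is used; only lane 5 can be 22, hence lane 5 = 22.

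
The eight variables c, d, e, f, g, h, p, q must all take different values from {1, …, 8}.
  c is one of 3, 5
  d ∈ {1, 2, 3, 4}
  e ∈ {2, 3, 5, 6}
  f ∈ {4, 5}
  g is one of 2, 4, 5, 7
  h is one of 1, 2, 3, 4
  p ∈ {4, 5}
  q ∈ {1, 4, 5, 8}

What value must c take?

3

Among the 8 variables, 6 fits only e (and all 8 values in {1, 2, 3, 4, 5, 6, 7, 8} must be used), so e = 6.
The 7 still-open variables draw from only 7 values {1, 2, 3, 4, 5, 7, 8}, so each is used; only g can be 7, hence g = 7.
Among the 6 still-open variables, 8 fits only q (and all 6 values in {1, 2, 3, 4, 5, 8} must be used), so q = 8.
f and p share exactly the 2 values {4, 5}; by pigeonhole those values go to them, so strike 4, 5 from c, d, h.
So c = 3.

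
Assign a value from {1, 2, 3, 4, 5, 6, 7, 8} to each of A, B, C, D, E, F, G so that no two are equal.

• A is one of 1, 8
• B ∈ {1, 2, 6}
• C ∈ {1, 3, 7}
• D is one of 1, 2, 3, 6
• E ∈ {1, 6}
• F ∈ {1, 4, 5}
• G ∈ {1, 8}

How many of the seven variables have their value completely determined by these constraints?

4

A and G between them cover only {1, 8} — a naked pair. Remove those values from B, C, D, E, F.
E must be 6 (only option left). Remove 6 from B, D.
B has just one choice, so B = 2. Remove 2 from D.
D must be 3 (only option left). Remove 3 from C.
C must be 7 (only option left).
Determined: B=2, C=7, D=3, E=6. The other variables each still have more than one consistent value. That makes 4.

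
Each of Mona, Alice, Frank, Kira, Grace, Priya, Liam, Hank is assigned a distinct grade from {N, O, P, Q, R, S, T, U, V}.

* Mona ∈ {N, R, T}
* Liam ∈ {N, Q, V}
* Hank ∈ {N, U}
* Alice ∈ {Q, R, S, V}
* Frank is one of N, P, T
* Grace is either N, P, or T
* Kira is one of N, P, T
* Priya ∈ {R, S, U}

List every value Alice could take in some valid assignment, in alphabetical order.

Frank, Kira, Grace between them cover only {N, P, T} — a naked triple. Remove those values from Mona, Liam, Hank.
Mona has just one choice, so Mona = R. Remove R from Alice, Priya.
Hank has just one choice, so Hank = U. So Priya can't be U.
That leaves Priya = S. Eliminate S elsewhere: Alice.
No further eliminations apply; Alice can still be any of Q, V.

Q, V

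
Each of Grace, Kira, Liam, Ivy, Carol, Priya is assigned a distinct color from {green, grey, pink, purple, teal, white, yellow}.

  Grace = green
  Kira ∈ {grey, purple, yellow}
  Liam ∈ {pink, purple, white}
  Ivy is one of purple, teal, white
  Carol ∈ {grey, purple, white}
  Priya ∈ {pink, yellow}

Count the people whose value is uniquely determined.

Grace has just one choice, so Grace = green.
Determined: Grace=green. The other people each still have more than one consistent value. That makes 1.

1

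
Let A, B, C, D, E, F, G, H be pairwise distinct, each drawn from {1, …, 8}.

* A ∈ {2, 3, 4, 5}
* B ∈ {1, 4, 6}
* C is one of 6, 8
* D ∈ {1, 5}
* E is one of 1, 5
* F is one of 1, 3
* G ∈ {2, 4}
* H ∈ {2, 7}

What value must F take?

Among the 8 variables, 7 fits only H (and all 8 values in {1, 2, 3, 4, 5, 6, 7, 8} must be used), so H = 7.
Among the 7 still-open variables, 8 fits only C (and all 7 values in {1, 2, 3, 4, 5, 6, 8} must be used), so C = 8.
Among the 6 still-open variables, 6 fits only B (and all 6 values in {1, 2, 3, 4, 5, 6} must be used), so B = 6.
D and E share exactly the 2 values {1, 5}; by pigeonhole those values go to them, so strike 1, 5 from A, F.
So F = 3.

3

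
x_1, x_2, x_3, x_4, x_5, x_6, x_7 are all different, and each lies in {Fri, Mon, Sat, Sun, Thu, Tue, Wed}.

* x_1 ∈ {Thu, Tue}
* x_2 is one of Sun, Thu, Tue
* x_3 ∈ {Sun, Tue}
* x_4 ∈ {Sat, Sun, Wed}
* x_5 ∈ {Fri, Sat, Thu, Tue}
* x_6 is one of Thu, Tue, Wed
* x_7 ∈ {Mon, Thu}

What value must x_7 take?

Mon

The 7 variables together cover exactly {Fri, Mon, Sat, Sun, Thu, Tue, Wed} — 7 values for 7 variables — and Fri appears only in x_5's list, so x_5 = Fri.
The 6 still-open variables together cover exactly {Mon, Sat, Sun, Thu, Tue, Wed} — 6 values for 6 variables — and Mon appears only in x_7's list, so x_7 = Mon.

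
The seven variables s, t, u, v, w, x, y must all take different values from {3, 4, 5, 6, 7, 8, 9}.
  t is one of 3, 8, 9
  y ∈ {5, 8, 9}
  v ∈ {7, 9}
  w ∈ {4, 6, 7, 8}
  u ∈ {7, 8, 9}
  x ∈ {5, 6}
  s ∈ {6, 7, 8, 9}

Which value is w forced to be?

Among the 7 variables, 3 fits only t (and all 7 values in {3, 4, 5, 6, 7, 8, 9} must be used), so t = 3.
The 6 still-open variables together cover exactly {4, 5, 6, 7, 8, 9} — 6 values for 6 variables — and 4 appears only in w's list, so w = 4.

4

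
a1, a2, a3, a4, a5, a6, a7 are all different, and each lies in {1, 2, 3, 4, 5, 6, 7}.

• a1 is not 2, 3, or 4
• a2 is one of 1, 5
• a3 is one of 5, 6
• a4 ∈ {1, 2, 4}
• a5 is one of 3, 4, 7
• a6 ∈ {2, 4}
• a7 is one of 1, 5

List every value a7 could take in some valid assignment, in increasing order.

Among the 7 variables, 3 fits only a5 (and all 7 values in {1, 2, 3, 4, 5, 6, 7} must be used), so a5 = 3.
Among the 6 still-open variables, 7 fits only a1 (and all 6 values in {1, 2, 4, 5, 6, 7} must be used), so a1 = 7.
Among the 5 still-open variables, 6 fits only a3 (and all 5 values in {1, 2, 4, 5, 6} must be used), so a3 = 6.
a2 and a7 between them cover only {1, 5} — a naked pair. Remove those values from a4.
No further eliminations apply; a7 can still be any of 1, 5.

1, 5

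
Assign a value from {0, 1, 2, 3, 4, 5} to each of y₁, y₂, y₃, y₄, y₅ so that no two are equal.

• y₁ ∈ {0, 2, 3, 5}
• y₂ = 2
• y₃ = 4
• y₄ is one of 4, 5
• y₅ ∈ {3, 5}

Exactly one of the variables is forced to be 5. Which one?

y₂ must be 2 (only option left). So y₁ can't be 2.
y₃'s domain is down to {4}, so y₃ = 4. So y₄ can't be 4.
So 5 goes to y₄.

y₄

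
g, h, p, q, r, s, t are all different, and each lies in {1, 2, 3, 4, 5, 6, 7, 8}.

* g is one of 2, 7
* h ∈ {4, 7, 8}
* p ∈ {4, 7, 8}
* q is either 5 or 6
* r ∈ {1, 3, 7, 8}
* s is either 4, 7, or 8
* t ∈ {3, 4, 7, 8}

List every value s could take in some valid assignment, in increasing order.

h, p, s share exactly the 3 values {4, 7, 8}; by pigeonhole those values go to them, so strike 4, 7, 8 from g, r, t.
g must be 2 (only option left).
t must be 3 (only option left). Remove 3 from r.
r's domain is down to {1}, so r = 1.
No further eliminations apply; s can still be any of 4, 7, 8.

4, 7, 8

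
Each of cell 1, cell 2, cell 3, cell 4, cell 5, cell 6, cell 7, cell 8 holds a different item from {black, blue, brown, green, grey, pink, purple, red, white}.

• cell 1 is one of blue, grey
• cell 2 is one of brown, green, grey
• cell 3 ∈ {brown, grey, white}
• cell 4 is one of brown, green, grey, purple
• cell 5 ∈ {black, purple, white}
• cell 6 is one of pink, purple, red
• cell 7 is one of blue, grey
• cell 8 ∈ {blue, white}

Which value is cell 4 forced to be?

purple

The 2 variables cell 1 and cell 7 are confined to {blue, grey}, which locks those values in; drop them from cell 2, cell 3, cell 4, cell 8.
cell 8 must be white (only option left). Remove white from cell 3, cell 5.
cell 3's domain is down to {brown}, so cell 3 = brown. Remove brown from cell 2, cell 4.
That leaves cell 2 = green. So cell 4 can't be green.
So cell 4 = purple.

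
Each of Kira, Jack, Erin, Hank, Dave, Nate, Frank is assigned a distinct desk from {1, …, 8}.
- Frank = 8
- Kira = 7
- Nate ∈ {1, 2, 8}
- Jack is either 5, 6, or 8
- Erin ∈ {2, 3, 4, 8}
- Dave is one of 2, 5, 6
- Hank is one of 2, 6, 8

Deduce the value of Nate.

Kira has just one choice, so Kira = 7.
Frank's domain is down to {8}, so Frank = 8. Strike 8 from Jack, Erin, Hank, Nate.
Jack, Hank, Dave share exactly the 3 values {2, 5, 6}; by pigeonhole those values go to them, so strike 2, 5, 6 from Erin, Nate.
So Nate = 1.

1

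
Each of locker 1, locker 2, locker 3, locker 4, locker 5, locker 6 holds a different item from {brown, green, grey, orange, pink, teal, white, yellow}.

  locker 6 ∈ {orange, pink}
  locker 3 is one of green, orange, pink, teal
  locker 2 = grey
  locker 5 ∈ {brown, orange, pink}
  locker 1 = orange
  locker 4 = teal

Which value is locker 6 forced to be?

locker 1 has just one choice, so locker 1 = orange. Eliminate orange elsewhere: locker 3, locker 5, locker 6.
So locker 6 = pink.

pink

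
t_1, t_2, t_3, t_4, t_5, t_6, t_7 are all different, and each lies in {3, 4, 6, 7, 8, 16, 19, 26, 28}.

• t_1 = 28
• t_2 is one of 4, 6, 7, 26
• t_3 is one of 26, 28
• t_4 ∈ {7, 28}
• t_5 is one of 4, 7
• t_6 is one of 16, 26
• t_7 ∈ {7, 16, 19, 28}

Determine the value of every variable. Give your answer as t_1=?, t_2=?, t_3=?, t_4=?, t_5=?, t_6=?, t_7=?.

t_1=28, t_2=6, t_3=26, t_4=7, t_5=4, t_6=16, t_7=19

t_1's domain is down to {28}, so t_1 = 28. Strike 28 from t_3, t_4, t_7.
t_3 must be 26 (only option left). Remove 26 from t_2, t_6.
t_4 must be 7 (only option left). Remove 7 from t_2, t_5, t_7.
t_5 must be 4 (only option left). Strike 4 from t_2.
t_6 has just one choice, so t_6 = 16. Strike 16 from t_7.
t_7's domain is down to {19}, so t_7 = 19.
t_2's domain is down to {6}, so t_2 = 6.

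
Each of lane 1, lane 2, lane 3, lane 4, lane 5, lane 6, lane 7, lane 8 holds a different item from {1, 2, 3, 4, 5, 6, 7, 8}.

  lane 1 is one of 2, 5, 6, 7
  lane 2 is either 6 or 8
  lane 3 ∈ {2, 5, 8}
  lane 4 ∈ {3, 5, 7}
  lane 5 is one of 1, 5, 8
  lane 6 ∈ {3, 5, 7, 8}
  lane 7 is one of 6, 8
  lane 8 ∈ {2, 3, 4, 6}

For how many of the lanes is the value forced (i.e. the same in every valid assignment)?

2

Among the 8 variables, 1 fits only lane 5 (and all 8 values in {1, 2, 3, 4, 5, 6, 7, 8} must be used), so lane 5 = 1.
The 7 still-open variables draw from only 7 values {2, 3, 4, 5, 6, 7, 8}, so each is used; only lane 8 can be 4, hence lane 8 = 4.
The 2 variables lane 2 and lane 7 are confined to {6, 8}, which locks those values in; drop them from lane 1, lane 3, lane 6.
Determined: lane 5=1, lane 8=4. The other lanes each still have more than one consistent value. That makes 2.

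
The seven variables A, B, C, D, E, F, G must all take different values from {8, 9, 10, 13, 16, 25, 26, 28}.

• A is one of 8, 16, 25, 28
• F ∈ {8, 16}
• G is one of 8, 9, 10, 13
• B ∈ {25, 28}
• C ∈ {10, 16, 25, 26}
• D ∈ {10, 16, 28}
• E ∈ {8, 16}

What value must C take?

26

E and F between them cover only {8, 16} — a naked pair. Remove those values from A, C, D, G.
A and B between them cover only {25, 28} — a naked pair. Remove those values from C, D.
That leaves D = 10. So C, G can't be 10.
So C = 26.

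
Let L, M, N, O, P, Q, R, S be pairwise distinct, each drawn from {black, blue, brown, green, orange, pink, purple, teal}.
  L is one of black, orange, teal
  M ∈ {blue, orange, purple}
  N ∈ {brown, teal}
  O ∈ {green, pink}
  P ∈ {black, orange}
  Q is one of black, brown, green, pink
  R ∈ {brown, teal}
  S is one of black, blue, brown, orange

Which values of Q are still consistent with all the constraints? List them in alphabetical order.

The 8 variables draw from only 8 values {black, blue, brown, green, orange, pink, purple, teal}, so each is used; only M can be purple, hence M = purple.
The 7 still-open variables draw from only 7 values {black, blue, brown, green, orange, pink, teal}, so each is used; only S can be blue, hence S = blue.
N and R share exactly the 2 values {brown, teal}; by pigeonhole those values go to them, so strike brown, teal from L, Q.
The 2 variables L and P are confined to {black, orange}, which locks those values in; drop them from Q.
No further eliminations apply; Q can still be any of green, pink.

green, pink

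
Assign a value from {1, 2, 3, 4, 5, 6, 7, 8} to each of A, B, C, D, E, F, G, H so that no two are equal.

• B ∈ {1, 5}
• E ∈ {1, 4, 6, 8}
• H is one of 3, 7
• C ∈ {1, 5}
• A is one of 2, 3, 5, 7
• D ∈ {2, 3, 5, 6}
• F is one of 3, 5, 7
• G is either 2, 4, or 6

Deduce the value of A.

The 8 variables together cover exactly {1, 2, 3, 4, 5, 6, 7, 8} — 8 values for 8 variables — and 8 appears only in E's list, so E = 8.
The 7 still-open variables draw from only 7 values {1, 2, 3, 4, 5, 6, 7}, so each is used; only G can be 4, hence G = 4.
The 6 still-open variables together cover exactly {1, 2, 3, 5, 6, 7} — 6 values for 6 variables — and 6 appears only in D's list, so D = 6.
Among the 5 still-open variables, 2 fits only A (and all 5 values in {1, 2, 3, 5, 7} must be used), so A = 2.

2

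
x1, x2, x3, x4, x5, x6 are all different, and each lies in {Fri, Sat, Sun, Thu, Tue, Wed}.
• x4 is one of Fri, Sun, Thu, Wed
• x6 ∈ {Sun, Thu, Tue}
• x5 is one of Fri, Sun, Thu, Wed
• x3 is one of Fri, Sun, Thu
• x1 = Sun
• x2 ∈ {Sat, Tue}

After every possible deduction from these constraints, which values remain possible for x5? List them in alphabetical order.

Fri, Thu, Wed

x1's domain is down to {Sun}, so x1 = Sun. Remove Sun from x3, x4, x5, x6.
Among the 5 still-open variables, Sat fits only x2 (and all 5 values in {Fri, Sat, Thu, Tue, Wed} must be used), so x2 = Sat.
Among the 4 still-open variables, Tue fits only x6 (and all 4 values in {Fri, Thu, Tue, Wed} must be used), so x6 = Tue.
No further eliminations apply; x5 can still be any of Fri, Thu, Wed.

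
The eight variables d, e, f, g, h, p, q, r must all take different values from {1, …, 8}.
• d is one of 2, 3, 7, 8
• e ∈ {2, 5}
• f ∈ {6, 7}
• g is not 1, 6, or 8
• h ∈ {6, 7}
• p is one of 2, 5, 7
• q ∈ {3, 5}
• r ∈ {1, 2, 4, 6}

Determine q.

3

Among the 8 variables, 1 fits only r (and all 8 values in {1, 2, 3, 4, 5, 6, 7, 8} must be used), so r = 1.
The 7 still-open variables draw from only 7 values {2, 3, 4, 5, 6, 7, 8}, so each is used; only g can be 4, hence g = 4.
The 6 still-open variables together cover exactly {2, 3, 5, 6, 7, 8} — 6 values for 6 variables — and 8 appears only in d's list, so d = 8.
The 5 still-open variables together cover exactly {2, 3, 5, 6, 7} — 5 values for 5 variables — and 3 appears only in q's list, so q = 3.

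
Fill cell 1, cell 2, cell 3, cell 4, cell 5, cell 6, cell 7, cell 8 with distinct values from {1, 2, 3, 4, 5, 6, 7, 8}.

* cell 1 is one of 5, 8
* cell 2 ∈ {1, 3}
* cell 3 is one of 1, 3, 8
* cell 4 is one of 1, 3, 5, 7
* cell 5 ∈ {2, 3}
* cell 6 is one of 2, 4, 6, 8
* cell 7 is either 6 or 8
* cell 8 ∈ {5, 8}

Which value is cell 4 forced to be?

Among the 8 variables, 4 fits only cell 6 (and all 8 values in {1, 2, 3, 4, 5, 6, 7, 8} must be used), so cell 6 = 4.
The 7 still-open variables together cover exactly {1, 2, 3, 5, 6, 7, 8} — 7 values for 7 variables — and 2 appears only in cell 5's list, so cell 5 = 2.
The 6 still-open variables draw from only 6 values {1, 3, 5, 6, 7, 8}, so each is used; only cell 7 can be 6, hence cell 7 = 6.
The 5 still-open variables draw from only 5 values {1, 3, 5, 7, 8}, so each is used; only cell 4 can be 7, hence cell 4 = 7.

7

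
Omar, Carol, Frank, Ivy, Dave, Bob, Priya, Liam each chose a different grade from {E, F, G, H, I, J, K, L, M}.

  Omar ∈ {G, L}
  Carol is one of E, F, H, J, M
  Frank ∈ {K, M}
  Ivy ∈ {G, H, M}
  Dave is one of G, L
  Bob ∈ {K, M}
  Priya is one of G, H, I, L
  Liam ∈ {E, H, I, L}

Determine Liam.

E

The 2 variables Omar and Dave are confined to {G, L}, which locks those values in; drop them from Ivy, Priya, Liam.
Frank and Bob between them cover only {K, M} — a naked pair. Remove those values from Carol, Ivy.
Ivy must be H (only option left). Strike H from Carol, Priya, Liam.
Priya has just one choice, so Priya = I. Strike I from Liam.
So Liam = E.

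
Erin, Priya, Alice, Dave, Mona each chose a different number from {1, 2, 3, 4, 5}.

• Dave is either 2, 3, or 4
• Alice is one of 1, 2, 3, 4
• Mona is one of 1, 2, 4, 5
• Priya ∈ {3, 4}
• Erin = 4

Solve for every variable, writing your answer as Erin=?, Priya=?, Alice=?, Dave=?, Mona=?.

Erin=4, Priya=3, Alice=1, Dave=2, Mona=5

Erin must be 4 (only option left). So Priya, Alice, Dave, Mona can't be 4.
Priya has just one choice, so Priya = 3. Strike 3 from Alice, Dave.
Dave has just one choice, so Dave = 2. Eliminate 2 elsewhere: Alice, Mona.
That leaves Alice = 1. So Mona can't be 1.
Mona must be 5 (only option left).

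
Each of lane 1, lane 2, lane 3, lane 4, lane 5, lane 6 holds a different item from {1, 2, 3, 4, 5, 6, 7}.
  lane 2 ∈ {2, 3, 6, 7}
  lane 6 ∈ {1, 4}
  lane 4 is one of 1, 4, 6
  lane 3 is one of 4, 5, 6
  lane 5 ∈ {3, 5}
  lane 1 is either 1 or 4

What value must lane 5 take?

The 2 variables lane 1 and lane 6 are confined to {1, 4}, which locks those values in; drop them from lane 3, lane 4.
lane 4 has just one choice, so lane 4 = 6. Eliminate 6 elsewhere: lane 2, lane 3.
lane 3 must be 5 (only option left). So lane 5 can't be 5.
So lane 5 = 3.

3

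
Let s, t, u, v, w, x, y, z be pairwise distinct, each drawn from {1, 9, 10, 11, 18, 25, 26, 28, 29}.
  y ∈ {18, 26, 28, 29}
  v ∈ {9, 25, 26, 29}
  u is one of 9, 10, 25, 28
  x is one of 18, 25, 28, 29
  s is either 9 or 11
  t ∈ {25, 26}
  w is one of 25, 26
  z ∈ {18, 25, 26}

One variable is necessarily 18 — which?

z

The 8 variables together cover exactly {9, 10, 11, 18, 25, 26, 28, 29} — 8 values for 8 variables — and 10 appears only in u's list, so u = 10.
The 7 still-open variables draw from only 7 values {9, 11, 18, 25, 26, 28, 29}, so each is used; only s can be 11, hence s = 11.
Among the 6 still-open variables, 9 fits only v (and all 6 values in {9, 18, 25, 26, 28, 29} must be used), so v = 9.
t and w between them cover only {25, 26} — a naked pair. Remove those values from x, y, z.
So 18 goes to z.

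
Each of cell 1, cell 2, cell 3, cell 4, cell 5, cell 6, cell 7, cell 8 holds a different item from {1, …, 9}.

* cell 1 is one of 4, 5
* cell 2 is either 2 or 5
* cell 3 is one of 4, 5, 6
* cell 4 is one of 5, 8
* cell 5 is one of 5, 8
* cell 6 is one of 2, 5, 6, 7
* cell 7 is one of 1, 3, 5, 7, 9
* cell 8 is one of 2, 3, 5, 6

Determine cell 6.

7

cell 4 and cell 5 between them cover only {5, 8} — a naked pair. Remove those values from cell 1, cell 2, cell 3, cell 6, cell 7, cell 8.
That leaves cell 1 = 4. Strike 4 from cell 3.
That leaves cell 2 = 2. Eliminate 2 elsewhere: cell 6, cell 8.
cell 3 must be 6 (only option left). So cell 6, cell 8 can't be 6.
So cell 6 = 7.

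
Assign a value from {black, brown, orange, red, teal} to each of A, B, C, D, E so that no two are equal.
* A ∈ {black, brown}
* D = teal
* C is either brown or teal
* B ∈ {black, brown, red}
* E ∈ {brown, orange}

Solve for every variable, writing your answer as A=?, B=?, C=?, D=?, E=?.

D's domain is down to {teal}, so D = teal. Eliminate teal elsewhere: C.
That leaves C = brown. Remove brown from A, B, E.
That leaves E = orange.
A has just one choice, so A = black. Remove black from B.
That leaves B = red.

A=black, B=red, C=brown, D=teal, E=orange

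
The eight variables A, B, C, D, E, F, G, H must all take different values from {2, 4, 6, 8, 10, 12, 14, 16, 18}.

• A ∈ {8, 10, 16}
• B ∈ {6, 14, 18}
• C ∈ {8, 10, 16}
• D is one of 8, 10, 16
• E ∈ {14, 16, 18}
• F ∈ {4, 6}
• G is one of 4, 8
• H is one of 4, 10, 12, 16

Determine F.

Among the 8 variables, 12 fits only H (and all 8 values in {4, 6, 8, 10, 12, 14, 16, 18} must be used), so H = 12.
A, C, D share exactly the 3 values {8, 10, 16}; by pigeonhole those values go to them, so strike 8, 10, 16 from E, G.
That leaves G = 4. Strike 4 from F.
So F = 6.

6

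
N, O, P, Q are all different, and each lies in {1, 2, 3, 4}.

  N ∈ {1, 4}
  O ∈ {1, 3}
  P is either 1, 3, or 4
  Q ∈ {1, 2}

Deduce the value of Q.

Among the 4 variables, 2 fits only Q (and all 4 values in {1, 2, 3, 4} must be used), so Q = 2.

2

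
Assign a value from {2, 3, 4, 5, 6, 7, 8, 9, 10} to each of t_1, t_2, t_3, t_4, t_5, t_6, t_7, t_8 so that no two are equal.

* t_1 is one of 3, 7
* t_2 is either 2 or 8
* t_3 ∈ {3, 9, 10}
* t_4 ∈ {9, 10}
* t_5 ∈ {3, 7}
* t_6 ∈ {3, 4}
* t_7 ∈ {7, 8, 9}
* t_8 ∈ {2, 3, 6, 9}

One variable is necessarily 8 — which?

t_7

The 8 variables draw from only 8 values {2, 3, 4, 6, 7, 8, 9, 10}, so each is used; only t_6 can be 4, hence t_6 = 4.
Among the 7 still-open variables, 6 fits only t_8 (and all 7 values in {2, 3, 6, 7, 8, 9, 10} must be used), so t_8 = 6.
The 6 still-open variables together cover exactly {2, 3, 7, 8, 9, 10} — 6 values for 6 variables — and 2 appears only in t_2's list, so t_2 = 2.
The 5 still-open variables together cover exactly {3, 7, 8, 9, 10} — 5 values for 5 variables — and 8 appears only in t_7's list, so t_7 = 8.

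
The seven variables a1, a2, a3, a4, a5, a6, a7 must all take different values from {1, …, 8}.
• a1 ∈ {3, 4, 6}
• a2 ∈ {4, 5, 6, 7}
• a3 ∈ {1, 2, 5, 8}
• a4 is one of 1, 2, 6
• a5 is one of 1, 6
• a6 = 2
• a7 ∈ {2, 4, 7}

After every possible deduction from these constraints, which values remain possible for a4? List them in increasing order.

a6 must be 2 (only option left). Eliminate 2 elsewhere: a3, a4, a7.
a4 and a5 share exactly the 2 values {1, 6}; by pigeonhole those values go to them, so strike 1, 6 from a1, a2, a3.
No further eliminations apply; a4 can still be any of 1, 6.

1, 6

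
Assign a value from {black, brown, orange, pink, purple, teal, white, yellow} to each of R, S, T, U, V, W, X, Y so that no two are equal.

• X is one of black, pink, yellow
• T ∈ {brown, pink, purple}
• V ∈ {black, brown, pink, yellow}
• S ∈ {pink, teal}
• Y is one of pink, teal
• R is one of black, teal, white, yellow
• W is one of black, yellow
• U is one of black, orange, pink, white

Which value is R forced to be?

The 8 variables together cover exactly {black, brown, orange, pink, purple, teal, white, yellow} — 8 values for 8 variables — and orange appears only in U's list, so U = orange.
The 7 still-open variables draw from only 7 values {black, brown, pink, purple, teal, white, yellow}, so each is used; only T can be purple, hence T = purple.
The 6 still-open variables draw from only 6 values {black, brown, pink, teal, white, yellow}, so each is used; only V can be brown, hence V = brown.
Among the 5 still-open variables, white fits only R (and all 5 values in {black, pink, teal, white, yellow} must be used), so R = white.

white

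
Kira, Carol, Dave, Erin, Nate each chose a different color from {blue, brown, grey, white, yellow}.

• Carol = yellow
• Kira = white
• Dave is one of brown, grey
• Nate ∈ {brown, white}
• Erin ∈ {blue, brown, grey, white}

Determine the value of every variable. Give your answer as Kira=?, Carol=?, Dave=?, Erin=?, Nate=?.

Kira=white, Carol=yellow, Dave=grey, Erin=blue, Nate=brown

Kira has just one choice, so Kira = white. So Erin, Nate can't be white.
Carol must be yellow (only option left).
That leaves Nate = brown. Eliminate brown elsewhere: Dave, Erin.
Dave has just one choice, so Dave = grey. Remove grey from Erin.
That leaves Erin = blue.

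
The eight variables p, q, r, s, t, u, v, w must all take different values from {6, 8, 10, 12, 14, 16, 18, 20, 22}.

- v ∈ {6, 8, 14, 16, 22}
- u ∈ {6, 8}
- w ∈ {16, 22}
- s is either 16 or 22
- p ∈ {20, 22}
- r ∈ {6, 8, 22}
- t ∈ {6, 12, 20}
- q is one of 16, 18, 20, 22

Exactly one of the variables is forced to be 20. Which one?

p

The 8 variables draw from only 8 values {6, 8, 12, 14, 16, 18, 20, 22}, so each is used; only t can be 12, hence t = 12.
Among the 7 still-open variables, 14 fits only v (and all 7 values in {6, 8, 14, 16, 18, 20, 22} must be used), so v = 14.
Among the 6 still-open variables, 18 fits only q (and all 6 values in {6, 8, 16, 18, 20, 22} must be used), so q = 18.
The 5 still-open variables together cover exactly {6, 8, 16, 20, 22} — 5 values for 5 variables — and 20 appears only in p's list, so p = 20.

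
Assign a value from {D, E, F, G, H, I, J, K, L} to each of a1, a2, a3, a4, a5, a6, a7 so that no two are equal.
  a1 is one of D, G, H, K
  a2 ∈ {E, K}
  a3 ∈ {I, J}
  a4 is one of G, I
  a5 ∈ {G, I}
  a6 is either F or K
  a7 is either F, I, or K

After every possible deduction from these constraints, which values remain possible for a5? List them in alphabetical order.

G, I

a4 and a5 between them cover only {G, I} — a naked pair. Remove those values from a1, a3, a7.
a3 has just one choice, so a3 = J.
a6 and a7 between them cover only {F, K} — a naked pair. Remove those values from a1, a2.
a2 has just one choice, so a2 = E.
No further eliminations apply; a5 can still be any of G, I.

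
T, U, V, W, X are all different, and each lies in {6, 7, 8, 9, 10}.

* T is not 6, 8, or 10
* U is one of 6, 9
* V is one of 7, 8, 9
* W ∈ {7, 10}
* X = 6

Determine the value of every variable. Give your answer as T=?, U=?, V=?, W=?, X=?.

T=7, U=9, V=8, W=10, X=6

X must be 6 (only option left). Eliminate 6 elsewhere: U.
U's domain is down to {9}, so U = 9. Remove 9 from T, V.
T has just one choice, so T = 7. Eliminate 7 elsewhere: V, W.
V must be 8 (only option left).
W's domain is down to {10}, so W = 10.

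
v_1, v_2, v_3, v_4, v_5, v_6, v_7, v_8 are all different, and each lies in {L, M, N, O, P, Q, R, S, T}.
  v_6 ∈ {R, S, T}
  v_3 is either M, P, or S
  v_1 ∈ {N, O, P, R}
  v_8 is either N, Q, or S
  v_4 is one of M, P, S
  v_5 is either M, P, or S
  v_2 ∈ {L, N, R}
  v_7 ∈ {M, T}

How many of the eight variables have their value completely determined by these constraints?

2

The 3 variables v_3, v_4, v_5 are confined to {M, P, S}, which locks those values in; drop them from v_1, v_6, v_7, v_8.
v_7's domain is down to {T}, so v_7 = T. So v_6 can't be T.
v_6's domain is down to {R}, so v_6 = R. Strike R from v_1, v_2.
Determined: v_6=R, v_7=T. The other variables each still have more than one consistent value. That makes 2.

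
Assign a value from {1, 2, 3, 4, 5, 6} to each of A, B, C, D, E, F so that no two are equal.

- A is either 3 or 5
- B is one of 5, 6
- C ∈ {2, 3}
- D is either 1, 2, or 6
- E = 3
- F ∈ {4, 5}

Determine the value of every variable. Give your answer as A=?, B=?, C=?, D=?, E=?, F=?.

A=5, B=6, C=2, D=1, E=3, F=4

E has just one choice, so E = 3. So A, C can't be 3.
A must be 5 (only option left). So B, F can't be 5.
B must be 6 (only option left). Remove 6 from D.
That leaves C = 2. Eliminate 2 elsewhere: D.
D must be 1 (only option left).
That leaves F = 4.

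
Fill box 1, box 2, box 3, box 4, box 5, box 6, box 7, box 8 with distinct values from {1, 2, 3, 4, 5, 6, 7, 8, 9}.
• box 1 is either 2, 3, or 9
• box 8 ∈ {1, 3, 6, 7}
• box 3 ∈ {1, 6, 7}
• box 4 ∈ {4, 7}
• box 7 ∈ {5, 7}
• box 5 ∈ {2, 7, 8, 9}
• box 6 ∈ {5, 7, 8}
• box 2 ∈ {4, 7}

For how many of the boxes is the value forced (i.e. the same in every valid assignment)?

The 2 variables box 2 and box 4 are confined to {4, 7}, which locks those values in; drop them from box 3, box 5, box 6, box 7, box 8.
box 7 has just one choice, so box 7 = 5. So box 6 can't be 5.
That leaves box 6 = 8. So box 5 can't be 8.
Determined: box 6=8, box 7=5. The other boxes each still have more than one consistent value. That makes 2.

2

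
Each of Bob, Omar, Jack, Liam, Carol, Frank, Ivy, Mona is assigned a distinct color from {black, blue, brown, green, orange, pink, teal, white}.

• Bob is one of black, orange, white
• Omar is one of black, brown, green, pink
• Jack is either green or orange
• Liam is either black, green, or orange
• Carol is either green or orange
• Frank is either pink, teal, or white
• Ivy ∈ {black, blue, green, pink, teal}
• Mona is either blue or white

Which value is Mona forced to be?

blue

The 8 variables together cover exactly {black, blue, brown, green, orange, pink, teal, white} — 8 values for 8 variables — and brown appears only in Omar's list, so Omar = brown.
Jack and Carol between them cover only {green, orange} — a naked pair. Remove those values from Bob, Liam, Ivy.
Liam has just one choice, so Liam = black. So Bob, Ivy can't be black.
Bob must be white (only option left). Remove white from Frank, Mona.
So Mona = blue.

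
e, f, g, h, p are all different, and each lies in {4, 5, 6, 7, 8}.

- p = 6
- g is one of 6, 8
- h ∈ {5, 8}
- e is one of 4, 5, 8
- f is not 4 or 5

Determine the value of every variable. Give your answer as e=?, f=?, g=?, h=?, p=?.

p must be 6 (only option left). Strike 6 from f, g.
g must be 8 (only option left). Remove 8 from e, f, h.
h must be 5 (only option left). So e can't be 5.
That leaves e = 4.
f has just one choice, so f = 7.

e=4, f=7, g=8, h=5, p=6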